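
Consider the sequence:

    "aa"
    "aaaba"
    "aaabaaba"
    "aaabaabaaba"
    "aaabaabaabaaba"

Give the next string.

The strings grow by a fixed suffix aba each time.
One more step from aaabaabaabaaba gives the answer.

aaabaabaabaabaaba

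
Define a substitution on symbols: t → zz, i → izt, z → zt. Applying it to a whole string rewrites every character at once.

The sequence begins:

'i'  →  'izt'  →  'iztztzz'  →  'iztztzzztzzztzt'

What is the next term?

iztztzzztzzztztztzzztztztzzztzz

φ(iztztzzztzzztzt) expands symbol-by-symbol to izt zt zz zt zz zt zt zt zz zt zt zt zz zt zz; joining the 15 pieces gives the next term.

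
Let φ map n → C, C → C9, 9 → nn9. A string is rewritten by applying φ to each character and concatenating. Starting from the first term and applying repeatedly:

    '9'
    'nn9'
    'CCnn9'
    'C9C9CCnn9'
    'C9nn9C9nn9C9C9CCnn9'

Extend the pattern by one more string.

C9nn9CCnn9C9nn9CCnn9C9nn9C9nn9C9C9CCnn9

φ(C9nn9C9nn9C9C9CCnn9) expands symbol-by-symbol to C9 nn9 C C nn9 C9 nn9 C C nn9 C9 nn9 C9 nn9 C9 C9 C C nn9; joining the 19 pieces gives the next term.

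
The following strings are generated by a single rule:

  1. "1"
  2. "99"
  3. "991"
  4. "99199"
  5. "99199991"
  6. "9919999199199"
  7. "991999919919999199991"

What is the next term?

9919999199199991999919919999199199

Each term (from the third on) is the previous term followed by the one before it: term 3 = 99·1 = 991.
The next term joins 991999919919999199991 and 9919999199199.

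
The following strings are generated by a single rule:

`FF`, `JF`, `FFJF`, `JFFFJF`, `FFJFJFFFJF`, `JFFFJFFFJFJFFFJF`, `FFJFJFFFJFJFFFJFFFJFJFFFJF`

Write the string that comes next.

This is a Fibonacci-style word recurrence s(k) = s(k−2)·s(k−1): e.g. FF·JF = FFJF.
The next term joins JFFFJFFFJFJFFFJF and FFJFJFFFJFJFFFJFFFJFJFFFJF.

JFFFJFFFJFJFFFJFFFJFJFFFJFJFFFJFFFJFJFFFJF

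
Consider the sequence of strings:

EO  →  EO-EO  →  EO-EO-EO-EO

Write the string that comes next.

EO-EO-EO-EO-EO-EO-EO-EO

Each string is two copies of the previous one joined by '-'.
So the next term is two copies of EO-EO-EO-EO with '-' between the halves.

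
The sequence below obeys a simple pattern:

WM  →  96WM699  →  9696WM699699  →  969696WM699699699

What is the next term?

s(k+1) = 96·s(k)·699, so each term gains 96 as a prefix and 699 as a suffix.
Applying this once more to 969696WM699699699:

96969696WM699699699699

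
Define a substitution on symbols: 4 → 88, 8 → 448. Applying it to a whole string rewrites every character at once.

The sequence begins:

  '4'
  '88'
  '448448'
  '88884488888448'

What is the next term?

Replace each of the 14 characters of 88884488888448 in place — 448 448 448 448 88 88 448 448 448 448 448 88 88 448 — and concatenate.

44844844844888884484484484484488888448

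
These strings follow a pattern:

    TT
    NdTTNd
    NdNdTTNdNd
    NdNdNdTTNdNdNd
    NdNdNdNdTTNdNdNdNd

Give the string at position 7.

NdNdNdNdNdNdTTNdNdNdNdNdNd

s(k+1) = Nd·s(k)·Nd, so each term gains Nd as a prefix and Nd as a suffix.
From NdNdNdNdTTNdNdNdNd, 2 further steps: NdNdNdNdTTNdNdNdNd → NdNdNdNdNdTTNdNdNdNdNd → (answer).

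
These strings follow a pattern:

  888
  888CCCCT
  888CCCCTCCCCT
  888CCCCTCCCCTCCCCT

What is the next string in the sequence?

888CCCCTCCCCTCCCCTCCCCT

Every step adds CCCCT to the end: s(k+1) = s(k)·CCCCT.
One more step from 888CCCCTCCCCTCCCCT gives the answer.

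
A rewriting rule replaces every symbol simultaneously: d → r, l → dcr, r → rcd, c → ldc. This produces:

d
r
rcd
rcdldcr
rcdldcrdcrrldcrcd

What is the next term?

rcdldcrdcrrldcrcdrldcrcdrcddcrrldcrcdldcr

Replace each of the 17 characters of rcdldcrdcrrldcrcd in place — rcd ldc r dcr r ldc rcd r ldc rcd rcd dcr r ldc rcd ldc r — and concatenate.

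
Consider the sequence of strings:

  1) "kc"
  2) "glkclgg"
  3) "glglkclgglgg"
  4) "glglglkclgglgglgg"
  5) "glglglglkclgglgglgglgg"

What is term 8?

glglglglglglglkclgglgglgglgglgglgglgg

Each term wraps the previous one in gl on the left and lgg on the right.
From glglglglkclgglgglgglgg, 3 further steps: glglglglkclgglgglgglgg → glglglglglkclgglgglgglgglgg → glglglglglglkclgglgglgglgglgglgg → (answer).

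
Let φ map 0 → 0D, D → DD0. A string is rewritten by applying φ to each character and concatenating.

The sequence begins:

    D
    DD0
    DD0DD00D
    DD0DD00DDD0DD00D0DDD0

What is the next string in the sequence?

Rewriting the 21 symbols of DD0DD00DDD0DD00D0DDD0 one by one yields DD0 DD0 0D DD0 DD0 0D 0D DD0 DD0 DD0 0D DD0 DD0 0D 0D DD0 0D DD0 DD0 DD0 0D; concatenated:

DD0DD00DDD0DD00D0DDD0DD0DD00DDD0DD00D0DDD00DDD0DD0DD00D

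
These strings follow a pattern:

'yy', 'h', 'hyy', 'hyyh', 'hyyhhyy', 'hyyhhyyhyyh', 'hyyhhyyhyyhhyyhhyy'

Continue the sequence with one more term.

hyyhhyyhyyhhyyhhyyhyyhhyyhyyh

From term 3 onward, concatenate the last term with the second-to-last: h·yy = hyy, hyy·h = hyyh, …
The next term joins hyyhhyyhyyhhyyhhyy and hyyhhyyhyyh.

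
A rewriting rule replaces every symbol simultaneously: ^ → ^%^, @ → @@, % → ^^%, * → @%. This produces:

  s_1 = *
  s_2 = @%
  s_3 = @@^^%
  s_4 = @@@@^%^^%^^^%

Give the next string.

φ(@@@@^%^^%^^^%) expands symbol-by-symbol to @@ @@ @@ @@ ^%^ ^^% ^%^ ^%^ ^^% ^%^ ^%^ ^%^ ^^%; joining the 13 pieces gives the next term.

@@@@@@@@^%^^^%^%^^%^^^%^%^^%^^%^^^%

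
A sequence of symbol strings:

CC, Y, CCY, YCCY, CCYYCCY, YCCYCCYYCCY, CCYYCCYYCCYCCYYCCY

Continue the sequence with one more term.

This is a Fibonacci-style word recurrence s(k) = s(k−2)·s(k−1): e.g. CC·Y = CCY.
Continuing: YCCYCCYYCCY · CCYYCCYYCCYCCYYCCY gives term 8.

YCCYCCYYCCYCCYYCCYYCCYCCYYCCY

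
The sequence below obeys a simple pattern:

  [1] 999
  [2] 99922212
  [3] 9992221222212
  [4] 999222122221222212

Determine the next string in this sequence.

Every step adds 22212 to the end: s(k+1) = s(k)·22212.
So the next term is 999222122221222212·22212.

99922212222122221222212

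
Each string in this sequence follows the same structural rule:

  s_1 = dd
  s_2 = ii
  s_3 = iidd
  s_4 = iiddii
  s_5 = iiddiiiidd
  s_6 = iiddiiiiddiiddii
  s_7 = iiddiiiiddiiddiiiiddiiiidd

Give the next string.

iiddiiiiddiiddiiiiddiiiiddiiddiiiiddiiddii

This is a Fibonacci-style word recurrence s(k) = s(k−1)·s(k−2): e.g. ii·dd = iidd.
So term 8 is iiddiiiiddiiddiiiiddiiiidd·iiddiiiiddiiddii.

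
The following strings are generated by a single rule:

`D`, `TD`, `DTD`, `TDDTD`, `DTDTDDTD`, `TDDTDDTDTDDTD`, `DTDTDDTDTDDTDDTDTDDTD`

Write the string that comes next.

TDDTDDTDTDDTDDTDTDDTDTDDTDDTDTDDTD

This is a Fibonacci-style word recurrence s(k) = s(k−2)·s(k−1): e.g. D·TD = DTD.
The next term joins TDDTDDTDTDDTD and DTDTDDTDTDDTDDTDTDDTD.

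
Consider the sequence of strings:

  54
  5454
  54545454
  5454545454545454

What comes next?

54545454545454545454545454545454

Every step duplicates the string.
So the next term is two copies of 5454545454545454.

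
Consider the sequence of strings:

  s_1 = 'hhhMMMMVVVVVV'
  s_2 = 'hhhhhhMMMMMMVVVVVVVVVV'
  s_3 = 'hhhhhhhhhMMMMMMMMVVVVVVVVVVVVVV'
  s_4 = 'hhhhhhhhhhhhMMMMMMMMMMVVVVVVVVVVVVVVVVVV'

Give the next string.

hhhhhhhhhhhhhhhMMMMMMMMMMMMVVVVVVVVVVVVVVVVVVVVVV

The n-th term is 3n h's then 2n+2 M's then 4n+2 V's (n = 1, 2, …).
For the next term, n = 5, so the run lengths are 15, 12, 22.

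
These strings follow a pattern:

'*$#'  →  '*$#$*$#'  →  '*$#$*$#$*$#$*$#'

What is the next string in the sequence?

Every step duplicates the string with '$' between the halves.
So the next term is two copies of *$#$*$#$*$#$*$# with '$' between the halves.

*$#$*$#$*$#$*$#$*$#$*$#$*$#$*$#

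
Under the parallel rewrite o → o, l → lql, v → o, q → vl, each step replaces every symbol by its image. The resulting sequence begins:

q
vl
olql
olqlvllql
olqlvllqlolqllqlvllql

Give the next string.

φ(olqlvllqlolqllqlvllql) expands symbol-by-symbol to o lql vl lql o lql lql vl lql o lql vl lql lql vl lql o lql lql vl lql; joining the 21 pieces gives the next term.

olqlvllqlolqllqlvllqlolqlvllqllqlvllqlolqllqlvllql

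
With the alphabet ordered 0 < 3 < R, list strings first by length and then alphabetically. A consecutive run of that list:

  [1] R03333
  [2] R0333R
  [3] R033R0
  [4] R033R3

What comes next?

R033RR

Find the rightmost character of R033R3 below R, bump it to the next letter, and reset everything to its right to 0.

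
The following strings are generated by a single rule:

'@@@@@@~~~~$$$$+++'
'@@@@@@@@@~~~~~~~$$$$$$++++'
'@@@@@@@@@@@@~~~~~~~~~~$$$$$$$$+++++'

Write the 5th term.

Reading off run lengths: @ runs 6, 9, 12; ~ runs 4, 7, 10; $ runs 4, 6, 8; + runs 3, 4, 5 — each is linear in n (n = 1, 2, …).
At n = 5 the blocks have lengths 18, 16, 12, 7.

@@@@@@@@@@@@@@@@@@~~~~~~~~~~~~~~~~$$$$$$$$$$$$+++++++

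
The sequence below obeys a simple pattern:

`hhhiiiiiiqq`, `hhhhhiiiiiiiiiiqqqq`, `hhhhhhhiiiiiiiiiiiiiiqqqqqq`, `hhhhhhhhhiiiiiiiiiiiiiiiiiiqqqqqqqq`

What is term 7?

hhhhhhhhhhhhhhhiiiiiiiiiiiiiiiiiiiiiiiiiiiiiiqqqqqqqqqqqqqq

Reading off run lengths: h runs 3, 5, 7, 9; i runs 6, 10, 14, 18; q runs 2, 4, 6, 8 — each is linear in n, where the shown terms are n = 2, 3, 4, 5.
At n = 8 the blocks have lengths 15, 30, 14.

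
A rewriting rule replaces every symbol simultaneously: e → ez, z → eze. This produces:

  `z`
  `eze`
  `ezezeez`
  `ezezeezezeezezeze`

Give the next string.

Applying the rule to each of the 17 symbols of ezezeezezeezezeze gives the pieces ez eze ez eze ez ez eze ez eze ez ez eze ez eze ez eze ez, which concatenate to the answer.

ezezeezezeezezezeezezeezezezeezezeezezeez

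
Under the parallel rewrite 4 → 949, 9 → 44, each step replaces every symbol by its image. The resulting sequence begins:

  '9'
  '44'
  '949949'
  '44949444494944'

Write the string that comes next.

94994944949449499499499494494944949949

φ(44949444494944) expands symbol-by-symbol to 949 949 44 949 44 949 949 949 949 44 949 44 949 949; joining the 14 pieces gives the next term.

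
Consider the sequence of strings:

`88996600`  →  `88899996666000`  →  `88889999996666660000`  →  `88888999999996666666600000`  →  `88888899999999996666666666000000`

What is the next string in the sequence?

Term n consists of n+1 8's, followed by 2n 9's, followed by 2n 6's, followed by n+1 0's (n = 1, 2, …).
For the next term, n = 6, so the run lengths are 7, 12, 12, 7.

88888889999999999996666666666660000000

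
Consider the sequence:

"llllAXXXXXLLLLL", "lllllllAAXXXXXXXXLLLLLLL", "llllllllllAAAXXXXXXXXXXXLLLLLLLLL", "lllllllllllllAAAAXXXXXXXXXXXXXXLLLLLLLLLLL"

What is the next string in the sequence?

Reading off run lengths: l runs 4, 7, 10, 13; A runs 1, 2, 3, 4; X runs 5, 8, 11, 14; L runs 5, 7, 9, 11 — each is linear in n, where the shown terms are n = 2, 3, 4, 5.
For the next term, n = 6, so the run lengths are 16, 5, 17, 13.

llllllllllllllllAAAAAXXXXXXXXXXXXXXXXXLLLLLLLLLLLLL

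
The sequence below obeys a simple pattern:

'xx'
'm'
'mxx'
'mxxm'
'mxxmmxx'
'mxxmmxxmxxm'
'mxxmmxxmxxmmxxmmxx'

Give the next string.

From term 3 onward, concatenate the last term with the second-to-last: m·xx = mxx, mxx·m = mxxm, …
So term 8 is mxxmmxxmxxmmxxmmxx·mxxmmxxmxxm.

mxxmmxxmxxmmxxmmxxmxxmmxxmxxm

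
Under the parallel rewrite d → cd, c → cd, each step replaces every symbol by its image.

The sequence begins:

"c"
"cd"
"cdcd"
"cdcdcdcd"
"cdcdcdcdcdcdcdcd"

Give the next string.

Applying the rule to each of the 16 symbols of cdcdcdcdcdcdcdcd gives the pieces cd cd cd cd cd cd cd cd cd cd cd cd cd cd cd cd, which concatenate to the answer.

cdcdcdcdcdcdcdcdcdcdcdcdcdcdcdcd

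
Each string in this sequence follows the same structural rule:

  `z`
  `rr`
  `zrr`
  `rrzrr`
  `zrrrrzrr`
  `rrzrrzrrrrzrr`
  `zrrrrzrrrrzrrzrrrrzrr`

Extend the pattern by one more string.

rrzrrzrrrrzrrzrrrrzrrrrzrrzrrrrzrr

From term 3 onward, concatenate the second-to-last term with the last: z·rr = zrr, rr·zrr = rrzrr, …
Continuing: rrzrrzrrrrzrr · zrrrrzrrrrzrrzrrrrzrr gives term 8.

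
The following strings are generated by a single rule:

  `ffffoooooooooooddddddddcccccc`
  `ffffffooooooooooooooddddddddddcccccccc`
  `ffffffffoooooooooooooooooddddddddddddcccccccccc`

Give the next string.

ffffffffffooooooooooooooooooooddddddddddddddcccccccccccc

Term n consists of 2n-2 f's, followed by 3n+2 o's, followed by 2n+2 d's, followed by 2n c's, where the shown terms are n = 3, 4, 5.
At n = 6 the blocks have lengths 10, 20, 14, 12.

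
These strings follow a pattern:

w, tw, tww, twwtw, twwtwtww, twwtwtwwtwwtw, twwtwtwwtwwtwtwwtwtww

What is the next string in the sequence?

twwtwtwwtwwtwtwwtwtwwtwwtwtwwtwwtw

Each term (from the third on) is the previous term followed by the one before it: term 3 = tw·w = tww.
Continuing: twwtwtwwtwwtwtwwtwtww · twwtwtwwtwwtw gives term 8.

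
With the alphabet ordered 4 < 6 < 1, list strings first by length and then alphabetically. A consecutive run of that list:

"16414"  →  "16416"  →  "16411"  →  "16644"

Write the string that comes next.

Find the rightmost character of 16644 below 1, bump it to the next letter, and reset everything to its right to 4.

16646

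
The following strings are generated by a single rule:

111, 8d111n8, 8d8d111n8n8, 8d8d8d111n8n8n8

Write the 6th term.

s(k+1) = 8d·s(k)·n8, so each term gains 8d as a prefix and n8 as a suffix.
From 8d8d8d111n8n8n8, 2 further steps: 8d8d8d111n8n8n8 → 8d8d8d8d111n8n8n8n8 → (answer).

8d8d8d8d8d111n8n8n8n8n8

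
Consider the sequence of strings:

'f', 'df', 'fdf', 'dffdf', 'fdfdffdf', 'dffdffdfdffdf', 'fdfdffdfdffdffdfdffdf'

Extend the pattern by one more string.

dffdffdfdffdffdfdffdfdffdffdfdffdf

Each term (from the third on) is the two preceding terms concatenated in order: term 3 = f·df = fdf.
The next term joins dffdffdfdffdf and fdfdffdfdffdffdfdffdf.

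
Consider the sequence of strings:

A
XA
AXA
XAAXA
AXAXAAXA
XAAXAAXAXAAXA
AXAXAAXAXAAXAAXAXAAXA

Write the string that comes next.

XAAXAAXAXAAXAAXAXAAXAXAAXAAXAXAAXA

Each term (from the third on) is the two preceding terms concatenated in order: term 3 = A·XA = AXA.
So term 8 is XAAXAAXAXAAXA·AXAXAAXAXAAXAAXAXAAXA.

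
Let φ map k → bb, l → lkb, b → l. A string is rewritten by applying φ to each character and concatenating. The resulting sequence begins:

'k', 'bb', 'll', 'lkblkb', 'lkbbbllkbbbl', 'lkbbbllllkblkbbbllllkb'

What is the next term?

Rewriting the 22 symbols of lkbbbllllkblkbbbllllkb one by one yields lkb bb l l l lkb lkb lkb lkb bb l lkb bb l l l lkb lkb lkb lkb bb l; concatenated:

lkbbbllllkblkblkblkbbbllkbbbllllkblkblkblkbbbl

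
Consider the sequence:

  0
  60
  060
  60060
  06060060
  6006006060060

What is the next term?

060600606006006060060

From term 3 onward, concatenate the second-to-last term with the last: 0·60 = 060, 60·060 = 60060, …
The next term joins 06060060 and 6006006060060.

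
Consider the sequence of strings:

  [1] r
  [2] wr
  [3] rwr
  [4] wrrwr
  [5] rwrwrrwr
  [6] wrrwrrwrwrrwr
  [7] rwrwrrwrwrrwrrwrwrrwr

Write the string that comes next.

wrrwrrwrwrrwrrwrwrrwrwrrwrrwrwrrwr

Each term (from the third on) is the two preceding terms concatenated in order: term 3 = r·wr = rwr.
So term 8 is wrrwrrwrwrrwr·rwrwrrwrwrrwrrwrwrrwr.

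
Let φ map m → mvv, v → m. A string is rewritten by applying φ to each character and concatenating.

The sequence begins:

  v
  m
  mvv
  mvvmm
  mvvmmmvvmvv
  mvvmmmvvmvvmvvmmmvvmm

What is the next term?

mvvmmmvvmvvmvvmmmvvmmmvvmmmvvmvvmvvmmmvvmvv

φ(mvvmmmvvmvvmvvmmmvvmm) expands symbol-by-symbol to mvv m m mvv mvv mvv m m mvv m m mvv m m mvv mvv mvv m m mvv mvv; joining the 21 pieces gives the next term.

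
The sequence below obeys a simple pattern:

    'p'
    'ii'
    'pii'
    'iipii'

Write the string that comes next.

This is a Fibonacci-style word recurrence s(k) = s(k−2)·s(k−1): e.g. p·ii = pii.
So term 5 is pii·iipii.

piiiipii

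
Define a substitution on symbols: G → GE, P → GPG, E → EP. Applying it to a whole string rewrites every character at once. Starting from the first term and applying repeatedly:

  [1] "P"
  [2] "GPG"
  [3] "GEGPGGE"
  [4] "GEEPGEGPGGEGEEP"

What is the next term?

Rewriting the 15 symbols of GEEPGEGPGGEGEEP one by one yields GE EP EP GPG GE EP GE GPG GE GE EP GE EP EP GPG; concatenated:

GEEPEPGPGGEEPGEGPGGEGEEPGEEPEPGPG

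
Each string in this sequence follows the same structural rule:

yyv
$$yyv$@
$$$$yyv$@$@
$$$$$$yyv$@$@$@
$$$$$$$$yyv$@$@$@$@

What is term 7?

s(k+1) = $$·s(k)·$@, so each term gains $$ as a prefix and $@ as a suffix.
From $$$$$$$$yyv$@$@$@$@, 2 further steps: $$$$$$$$yyv$@$@$@$@ → $$$$$$$$$$yyv$@$@$@$@$@ → (answer).

$$$$$$$$$$$$yyv$@$@$@$@$@$@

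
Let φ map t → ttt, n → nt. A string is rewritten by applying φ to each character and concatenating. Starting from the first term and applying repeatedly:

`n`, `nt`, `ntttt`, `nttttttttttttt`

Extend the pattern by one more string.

Applying the rule to each of the 14 symbols of nttttttttttttt gives the pieces nt ttt ttt ttt ttt ttt ttt ttt ttt ttt ttt ttt ttt ttt, which concatenate to the answer.

ntttttttttttttttttttttttttttttttttttttttt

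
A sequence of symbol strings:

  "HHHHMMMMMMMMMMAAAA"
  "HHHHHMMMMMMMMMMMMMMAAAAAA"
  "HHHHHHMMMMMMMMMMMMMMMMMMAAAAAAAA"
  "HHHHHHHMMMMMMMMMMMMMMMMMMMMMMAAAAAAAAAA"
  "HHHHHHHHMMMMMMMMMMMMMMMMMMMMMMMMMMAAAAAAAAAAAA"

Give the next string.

HHHHHHHHHMMMMMMMMMMMMMMMMMMMMMMMMMMMMMMAAAAAAAAAAAAAA

Reading off run lengths: H runs 4, 5, 6, 7, 8; M runs 10, 14, 18, 22, 26; A runs 4, 6, 8, 10, 12 — each is linear in n, where the shown terms are n = 2, 3, 4, 5, 6.
Setting n = 7 gives 9, 30, 14 characters in each block.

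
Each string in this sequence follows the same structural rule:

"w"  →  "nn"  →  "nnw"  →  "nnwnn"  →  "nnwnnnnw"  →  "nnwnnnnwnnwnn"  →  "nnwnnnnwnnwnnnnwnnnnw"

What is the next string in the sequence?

nnwnnnnwnnwnnnnwnnnnwnnwnnnnwnnwnn

Each term (from the third on) is the previous term followed by the one before it: term 3 = nn·w = nnw.
Continuing: nnwnnnnwnnwnnnnwnnnnw · nnwnnnnwnnwnn gives term 8.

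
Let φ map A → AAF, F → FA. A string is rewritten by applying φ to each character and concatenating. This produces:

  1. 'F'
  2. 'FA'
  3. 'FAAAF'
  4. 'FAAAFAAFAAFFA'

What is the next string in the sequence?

FAAAFAAFAAFFAAAFAAFFAAAFAAFFAFAAAF

φ(FAAAFAAFAAFFA) expands symbol-by-symbol to FA AAF AAF AAF FA AAF AAF FA AAF AAF FA FA AAF; joining the 13 pieces gives the next term.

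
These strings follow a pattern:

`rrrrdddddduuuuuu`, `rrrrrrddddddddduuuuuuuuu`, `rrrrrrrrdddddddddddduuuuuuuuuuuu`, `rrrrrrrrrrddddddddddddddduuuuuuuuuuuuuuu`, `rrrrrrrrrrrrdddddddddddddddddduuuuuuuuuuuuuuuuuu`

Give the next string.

rrrrrrrrrrrrrrddddddddddddddddddddduuuuuuuuuuuuuuuuuuuuu

The n-th term is 2n r's then 3n d's then 3n u's, where the shown terms are n = 2, 3, 4, 5, 6.
For the next term, n = 7, so the run lengths are 14, 21, 21.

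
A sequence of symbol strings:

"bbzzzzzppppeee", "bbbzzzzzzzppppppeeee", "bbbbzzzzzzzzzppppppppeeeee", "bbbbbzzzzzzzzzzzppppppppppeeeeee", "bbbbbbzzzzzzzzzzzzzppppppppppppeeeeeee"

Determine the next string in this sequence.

bbbbbbbzzzzzzzzzzzzzzzppppppppppppppeeeeeeee

Term n consists of n b's, followed by 2n+1 z's, followed by 2n p's, followed by n+1 e's, where the shown terms are n = 2, 3, 4, 5, 6.
Setting n = 7 gives 7, 15, 14, 8 characters in each block.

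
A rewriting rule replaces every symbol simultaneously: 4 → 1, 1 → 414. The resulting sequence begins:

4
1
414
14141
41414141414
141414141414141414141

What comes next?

φ(141414141414141414141) expands symbol-by-symbol to 414 1 414 1 414 1 414 1 414 1 414 1 414 1 414 1 414 1 414 1 414; joining the 21 pieces gives the next term.

4141414141414141414141414141414141414141414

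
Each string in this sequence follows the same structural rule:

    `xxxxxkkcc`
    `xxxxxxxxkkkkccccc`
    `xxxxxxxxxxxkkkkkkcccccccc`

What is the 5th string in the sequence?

xxxxxxxxxxxxxxxxxkkkkkkkkkkcccccccccccccc

Each string has the form x^{3n+2} k^{2n} c^{3n-1} (n = 1, 2, …).
For term 5, n = 5, so the run lengths are 17, 10, 14.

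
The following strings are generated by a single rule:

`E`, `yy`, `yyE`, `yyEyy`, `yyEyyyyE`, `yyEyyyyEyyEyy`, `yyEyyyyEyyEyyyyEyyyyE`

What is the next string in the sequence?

yyEyyyyEyyEyyyyEyyyyEyyEyyyyEyyEyy

This is a Fibonacci-style word recurrence s(k) = s(k−1)·s(k−2): e.g. yy·E = yyE.
The next term joins yyEyyyyEyyEyyyyEyyyyE and yyEyyyyEyyEyy.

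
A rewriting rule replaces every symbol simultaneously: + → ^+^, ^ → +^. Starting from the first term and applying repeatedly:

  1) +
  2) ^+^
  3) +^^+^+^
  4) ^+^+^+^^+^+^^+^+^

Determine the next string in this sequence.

+^^+^+^^+^+^^+^+^+^^+^+^^+^+^+^^+^+^^+^+^

Applying the rule to each of the 17 symbols of ^+^+^+^^+^+^^+^+^ gives the pieces +^ ^+^ +^ ^+^ +^ ^+^ +^ +^ ^+^ +^ ^+^ +^ +^ ^+^ +^ ^+^ +^, which concatenate to the answer.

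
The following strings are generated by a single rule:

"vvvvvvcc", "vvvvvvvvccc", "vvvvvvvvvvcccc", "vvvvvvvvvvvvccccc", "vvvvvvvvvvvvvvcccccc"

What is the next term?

vvvvvvvvvvvvvvvvccccccc

Term n consists of 2n v's, followed by n-1 c's, where the shown terms are n = 3, 4, 5, 6, 7.
For the next term, n = 8, so the run lengths are 16, 7.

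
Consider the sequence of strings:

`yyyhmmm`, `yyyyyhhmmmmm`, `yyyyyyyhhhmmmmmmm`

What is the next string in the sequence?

The n-th term is 2n+1 y's then n h's then 2n+1 m's (n = 1, 2, …).
At n = 4 the blocks have lengths 9, 4, 9.

yyyyyyyyyhhhhmmmmmmmmm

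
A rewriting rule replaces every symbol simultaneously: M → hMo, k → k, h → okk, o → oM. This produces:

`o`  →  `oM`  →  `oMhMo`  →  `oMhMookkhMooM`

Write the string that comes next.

φ(oMhMookkhMooM) expands symbol-by-symbol to oM hMo okk hMo oM oM k k okk hMo oM oM hMo; joining the 13 pieces gives the next term.

oMhMookkhMooMoMkkokkhMooMoMhMo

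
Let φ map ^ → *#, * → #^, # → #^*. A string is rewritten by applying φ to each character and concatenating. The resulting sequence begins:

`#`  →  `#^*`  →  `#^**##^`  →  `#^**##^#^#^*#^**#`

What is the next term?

φ(#^**##^#^#^*#^**#) expands symbol-by-symbol to #^* *# #^ #^ #^* #^* *# #^* *# #^* *# #^ #^* *# #^ #^ #^*; joining the 17 pieces gives the next term.

#^**##^#^#^*#^**##^**##^**##^#^**##^#^#^*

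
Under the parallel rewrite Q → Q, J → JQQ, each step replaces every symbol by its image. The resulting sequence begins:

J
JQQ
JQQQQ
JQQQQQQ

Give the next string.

Rewriting each symbol of JQQQQQQ: J→JQQ, Q→Q, Q→Q, Q→Q, Q→Q, Q→Q, Q→Q, which concatenates to JQQ Q Q Q Q Q Q.

JQQQQQQQQ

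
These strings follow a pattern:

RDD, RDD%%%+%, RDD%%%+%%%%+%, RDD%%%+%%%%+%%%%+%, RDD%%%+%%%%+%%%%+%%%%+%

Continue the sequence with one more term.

Each term is the previous one with %%%+% appended.
One more step from RDD%%%+%%%%+%%%%+%%%%+% gives the answer.

RDD%%%+%%%%+%%%%+%%%%+%%%%+%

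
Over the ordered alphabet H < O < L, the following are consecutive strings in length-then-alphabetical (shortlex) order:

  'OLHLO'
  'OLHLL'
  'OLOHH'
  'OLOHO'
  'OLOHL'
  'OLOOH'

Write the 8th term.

OLOOL

Continuing the enumeration 2 steps past OLOOH: OLOOH → OLOOO → (answer).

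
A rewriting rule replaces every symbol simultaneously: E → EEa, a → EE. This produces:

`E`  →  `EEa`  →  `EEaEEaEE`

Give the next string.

EEaEEaEEEEaEEaEEEEaEEa

Rewriting each symbol of EEaEEaEE: E→EEa, E→EEa, a→EE, E→EEa, E→EEa, a→EE, E→EEa, E→EEa, which concatenates to EEa EEa EE EEa EEa EE EEa EEa.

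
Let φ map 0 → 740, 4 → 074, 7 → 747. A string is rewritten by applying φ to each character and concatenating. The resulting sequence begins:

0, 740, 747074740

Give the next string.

747074747740747074747074740

Apply φ to 747074740 symbol by symbol: 7→747, 4→074, 7→747, 0→740, 7→747, 4→074, 7→747, 4→074, 0→740; joined: 747 074 747 740 747 074 747 074 740.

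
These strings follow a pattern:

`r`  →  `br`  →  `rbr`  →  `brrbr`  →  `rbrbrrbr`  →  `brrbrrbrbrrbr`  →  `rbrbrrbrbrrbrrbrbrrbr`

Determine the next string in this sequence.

brrbrrbrbrrbrrbrbrrbrbrrbrrbrbrrbr

From term 3 onward, concatenate the second-to-last term with the last: r·br = rbr, br·rbr = brrbr, …
Continuing: brrbrrbrbrrbr · rbrbrrbrbrrbrrbrbrrbr gives term 8.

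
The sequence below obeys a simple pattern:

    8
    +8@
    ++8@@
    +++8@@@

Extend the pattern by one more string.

s(k+1) = +·s(k)·@, so each term gains + as a prefix and @ as a suffix.
So the next term is +·+++8@@@·@.

++++8@@@@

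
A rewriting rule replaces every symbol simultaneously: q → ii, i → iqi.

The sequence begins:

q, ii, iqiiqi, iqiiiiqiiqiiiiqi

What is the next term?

iqiiiiqiiqiiqiiqiiiiqiiqiiiiqiiqiiqiiqiiiiqi

Applying the rule to each of the 16 symbols of iqiiiiqiiqiiiiqi gives the pieces iqi ii iqi iqi iqi iqi ii iqi iqi ii iqi iqi iqi iqi ii iqi, which concatenate to the answer.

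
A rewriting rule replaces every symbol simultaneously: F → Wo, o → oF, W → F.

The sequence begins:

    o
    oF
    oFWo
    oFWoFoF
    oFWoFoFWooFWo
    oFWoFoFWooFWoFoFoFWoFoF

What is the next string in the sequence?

Rewriting the 23 symbols of oFWoFoFWooFWoFoFoFWoFoF one by one yields oF Wo F oF Wo oF Wo F oF oF Wo F oF Wo oF Wo oF Wo F oF Wo oF Wo; concatenated:

oFWoFoFWooFWoFoFoFWoFoFWooFWooFWoFoFWooFWo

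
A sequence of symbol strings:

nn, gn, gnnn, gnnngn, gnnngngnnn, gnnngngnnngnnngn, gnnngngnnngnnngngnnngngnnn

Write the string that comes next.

This is a Fibonacci-style word recurrence s(k) = s(k−1)·s(k−2): e.g. gn·nn = gnnn.
The next term joins gnnngngnnngnnngngnnngngnnn and gnnngngnnngnnngn.

gnnngngnnngnnngngnnngngnnngnnngngnnngnnngn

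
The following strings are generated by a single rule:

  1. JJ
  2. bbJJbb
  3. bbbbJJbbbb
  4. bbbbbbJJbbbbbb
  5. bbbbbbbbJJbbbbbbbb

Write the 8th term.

Each term wraps the previous one in bb on the left and bb on the right.
From bbbbbbbbJJbbbbbbbb, 3 further steps: bbbbbbbbJJbbbbbbbb → bbbbbbbbbbJJbbbbbbbbbb → bbbbbbbbbbbbJJbbbbbbbbbbbb → (answer).

bbbbbbbbbbbbbbJJbbbbbbbbbbbbbb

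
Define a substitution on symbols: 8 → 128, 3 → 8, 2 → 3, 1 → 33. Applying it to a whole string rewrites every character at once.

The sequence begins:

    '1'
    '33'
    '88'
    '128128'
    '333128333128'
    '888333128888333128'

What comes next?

φ(888333128888333128) expands symbol-by-symbol to 128 128 128 8 8 8 33 3 128 128 128 128 8 8 8 33 3 128; joining the 18 pieces gives the next term.

128128128888333128128128128888333128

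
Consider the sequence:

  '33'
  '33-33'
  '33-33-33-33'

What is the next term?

s(k+1) = s(k)·-·s(k) — each term doubles the last with '-' between the halves.
Doubling 33-33-33-33 with '-' between the halves:

33-33-33-33-33-33-33-33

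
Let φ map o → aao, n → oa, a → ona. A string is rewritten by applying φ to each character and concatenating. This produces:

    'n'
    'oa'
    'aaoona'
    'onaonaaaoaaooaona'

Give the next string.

φ(onaonaaaoaaooaona) expands symbol-by-symbol to aao oa ona aao oa ona ona ona aao ona ona aao aao ona aao oa ona; joining the 17 pieces gives the next term.

aaooaonaaaooaonaonaonaaaoonaonaaaoaaoonaaaooaona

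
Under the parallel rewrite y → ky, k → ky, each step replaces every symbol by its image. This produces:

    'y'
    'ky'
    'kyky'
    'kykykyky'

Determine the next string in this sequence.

kykykykykykykyky

Apply φ to kykykyky symbol by symbol: k→ky, y→ky, k→ky, y→ky, k→ky, y→ky, k→ky, y→ky; joined: ky ky ky ky ky ky ky ky.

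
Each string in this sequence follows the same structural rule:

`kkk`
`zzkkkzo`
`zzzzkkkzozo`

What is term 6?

Every step adds zz to the front and zo to the end of the previous string.
From zzzzkkkzozo, 3 further steps: zzzzkkkzozo → zzzzzzkkkzozozo → zzzzzzzzkkkzozozozo → (answer).

zzzzzzzzzzkkkzozozozozo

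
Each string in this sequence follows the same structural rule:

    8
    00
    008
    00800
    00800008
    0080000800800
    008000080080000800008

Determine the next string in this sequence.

From term 3 onward, concatenate the last term with the second-to-last: 00·8 = 008, 008·00 = 00800, …
So term 8 is 008000080080000800008·0080000800800.

0080000800800008000080080000800800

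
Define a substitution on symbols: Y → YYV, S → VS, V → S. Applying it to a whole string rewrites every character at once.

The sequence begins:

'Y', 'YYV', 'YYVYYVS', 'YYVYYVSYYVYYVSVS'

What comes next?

Applying the rule to each of the 16 symbols of YYVYYVSYYVYYVSVS gives the pieces YYV YYV S YYV YYV S VS YYV YYV S YYV YYV S VS S VS, which concatenate to the answer.

YYVYYVSYYVYYVSVSYYVYYVSYYVYYVSVSSVS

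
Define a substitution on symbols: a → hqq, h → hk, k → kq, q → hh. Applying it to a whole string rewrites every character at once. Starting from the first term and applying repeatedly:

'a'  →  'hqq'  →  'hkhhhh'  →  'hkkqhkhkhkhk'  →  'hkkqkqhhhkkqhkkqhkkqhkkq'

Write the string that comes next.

Rewriting the 24 symbols of hkkqkqhhhkkqhkkqhkkqhkkq one by one yields hk kq kq hh kq hh hk hk hk kq kq hh hk kq kq hh hk kq kq hh hk kq kq hh; concatenated:

hkkqkqhhkqhhhkhkhkkqkqhhhkkqkqhhhkkqkqhhhkkqkqhh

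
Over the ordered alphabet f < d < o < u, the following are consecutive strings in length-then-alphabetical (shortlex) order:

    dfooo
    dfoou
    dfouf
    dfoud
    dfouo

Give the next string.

dfouu

The successor of dfouo increments the rightmost position that isn't already u and resets every position after it to f.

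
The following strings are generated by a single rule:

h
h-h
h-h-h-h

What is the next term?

s(k+1) = s(k)·-·s(k) — each term doubles the last with '-' between the halves.
Doubling h-h-h-h with '-' between the halves:

h-h-h-h-h-h-h-h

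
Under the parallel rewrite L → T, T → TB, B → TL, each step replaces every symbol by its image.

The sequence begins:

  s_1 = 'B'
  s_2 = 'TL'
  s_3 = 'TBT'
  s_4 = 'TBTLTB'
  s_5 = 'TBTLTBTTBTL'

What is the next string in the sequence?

Expanding TBTLTBTTBTL: T→TB, B→TL, T→TB, L→T, T→TB, B→TL, T→TB, T→TB, B→TL, T→TB, L→T. Concatenated: TB TL TB T TB TL TB TB TL TB T.

TBTLTBTTBTLTBTBTLTBT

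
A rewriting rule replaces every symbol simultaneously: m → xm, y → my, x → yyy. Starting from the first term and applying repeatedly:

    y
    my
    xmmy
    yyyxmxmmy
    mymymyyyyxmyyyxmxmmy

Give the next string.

xmmyxmmyxmmymymymyyyyxmmymymyyyyxmyyyxmxmmy

φ(mymymyyyyxmyyyxmxmmy) expands symbol-by-symbol to xm my xm my xm my my my my yyy xm my my my yyy xm yyy xm xm my; joining the 20 pieces gives the next term.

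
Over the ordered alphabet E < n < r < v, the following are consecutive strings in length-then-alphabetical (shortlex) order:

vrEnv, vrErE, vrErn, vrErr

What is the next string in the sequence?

vrErv

Find the rightmost character of vrErr below v, bump it to the next letter, and reset everything to its right to E.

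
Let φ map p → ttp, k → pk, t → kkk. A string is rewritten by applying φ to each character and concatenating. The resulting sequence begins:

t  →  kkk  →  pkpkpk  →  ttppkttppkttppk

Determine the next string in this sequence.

Replace each of the 15 characters of ttppkttppkttppk in place — kkk kkk ttp ttp pk kkk kkk ttp ttp pk kkk kkk ttp ttp pk — and concatenate.

kkkkkkttpttppkkkkkkkttpttppkkkkkkkttpttppk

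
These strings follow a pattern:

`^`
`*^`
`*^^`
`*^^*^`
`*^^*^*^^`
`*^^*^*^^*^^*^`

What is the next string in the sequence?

From term 3 onward, concatenate the last term with the second-to-last: *^·^ = *^^, *^^·*^ = *^^*^, …
The next term joins *^^*^*^^*^^*^ and *^^*^*^^.

*^^*^*^^*^^*^*^^*^*^^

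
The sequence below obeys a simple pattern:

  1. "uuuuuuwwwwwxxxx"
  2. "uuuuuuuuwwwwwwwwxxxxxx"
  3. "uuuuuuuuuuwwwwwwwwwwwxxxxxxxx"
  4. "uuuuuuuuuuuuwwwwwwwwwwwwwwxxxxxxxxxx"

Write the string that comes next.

Term n consists of 2n+2 u's, followed by 3n-1 w's, followed by 2n x's, where the shown terms are n = 2, 3, 4, 5.
Setting n = 6 gives 14, 17, 12 characters in each block.

uuuuuuuuuuuuuuwwwwwwwwwwwwwwwwwxxxxxxxxxxxx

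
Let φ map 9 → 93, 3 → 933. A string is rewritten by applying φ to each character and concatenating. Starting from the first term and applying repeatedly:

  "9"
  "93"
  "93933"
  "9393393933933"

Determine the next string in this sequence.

9393393933933939339393393393933933

φ(9393393933933) expands symbol-by-symbol to 93 933 93 933 933 93 933 93 933 933 93 933 933; joining the 13 pieces gives the next term.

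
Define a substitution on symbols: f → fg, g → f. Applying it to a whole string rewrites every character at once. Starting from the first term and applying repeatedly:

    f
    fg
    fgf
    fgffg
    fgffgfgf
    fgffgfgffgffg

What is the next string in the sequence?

fgffgfgffgffgfgffgfgf

Replace each of the 13 characters of fgffgfgffgffg in place — fg f fg fg f fg f fg fg f fg fg f — and concatenate.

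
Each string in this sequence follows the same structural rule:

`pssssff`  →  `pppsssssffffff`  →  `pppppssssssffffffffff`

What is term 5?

pppppppppssssssssffffffffffffffffff

Reading off run lengths: p runs 1, 3, 5; s runs 4, 5, 6; f runs 2, 6, 10 — each is linear in n (n = 1, 2, …).
Setting n = 5 gives 9, 8, 18 characters in each block.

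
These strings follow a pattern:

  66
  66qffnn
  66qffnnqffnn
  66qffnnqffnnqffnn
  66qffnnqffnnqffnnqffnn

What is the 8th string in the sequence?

66qffnnqffnnqffnnqffnnqffnnqffnnqffnn

Every step adds qffnn to the end: s(k+1) = s(k)·qffnn.
From 66qffnnqffnnqffnnqffnn, 3 further steps: 66qffnnqffnnqffnnqffnn → 66qffnnqffnnqffnnqffnnqffnn → 66qffnnqffnnqffnnqffnnqffnnqffnn → (answer).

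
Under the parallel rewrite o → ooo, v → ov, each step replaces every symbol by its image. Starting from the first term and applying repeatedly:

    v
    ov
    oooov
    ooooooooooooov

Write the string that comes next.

oooooooooooooooooooooooooooooooooooooooov

φ(ooooooooooooov) expands symbol-by-symbol to ooo ooo ooo ooo ooo ooo ooo ooo ooo ooo ooo ooo ooo ov; joining the 14 pieces gives the next term.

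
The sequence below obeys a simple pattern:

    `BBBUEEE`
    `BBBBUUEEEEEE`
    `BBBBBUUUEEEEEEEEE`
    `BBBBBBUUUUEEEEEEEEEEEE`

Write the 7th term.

BBBBBBBBBUUUUUUUEEEEEEEEEEEEEEEEEEEEE

Each string has the form B^{n+2} U^{n} E^{3n} (n = 1, 2, …).
Setting n = 7 gives 9, 7, 21 characters in each block.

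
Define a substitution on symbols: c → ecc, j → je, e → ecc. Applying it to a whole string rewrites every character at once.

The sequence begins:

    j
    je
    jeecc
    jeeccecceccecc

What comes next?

Replace each of the 14 characters of jeeccecceccecc in place — je ecc ecc ecc ecc ecc ecc ecc ecc ecc ecc ecc ecc ecc — and concatenate.

jeecceccecceccecceccecceccecceccecceccecc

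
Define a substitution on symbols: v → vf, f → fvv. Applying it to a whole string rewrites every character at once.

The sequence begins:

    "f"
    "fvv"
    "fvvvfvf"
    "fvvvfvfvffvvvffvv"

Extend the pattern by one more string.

Rewriting the 17 symbols of fvvvfvfvffvvvffvv one by one yields fvv vf vf vf fvv vf fvv vf fvv fvv vf vf vf fvv fvv vf vf; concatenated:

fvvvfvfvffvvvffvvvffvvfvvvfvfvffvvfvvvfvf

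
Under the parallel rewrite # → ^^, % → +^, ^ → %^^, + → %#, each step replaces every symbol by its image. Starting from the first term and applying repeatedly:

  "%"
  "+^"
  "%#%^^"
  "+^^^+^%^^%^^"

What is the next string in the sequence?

Expanding +^^^+^%^^%^^: +→%#, ^→%^^, ^→%^^, ^→%^^, +→%#, ^→%^^, %→+^, ^→%^^, ^→%^^, %→+^, ^→%^^, ^→%^^. Concatenated: %# %^^ %^^ %^^ %# %^^ +^ %^^ %^^ +^ %^^ %^^.

%#%^^%^^%^^%#%^^+^%^^%^^+^%^^%^^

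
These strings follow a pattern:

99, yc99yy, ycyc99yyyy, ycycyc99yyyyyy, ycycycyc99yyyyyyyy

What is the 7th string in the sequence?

Each term wraps the previous one in yc on the left and yy on the right.
From ycycycyc99yyyyyyyy, 2 further steps: ycycycyc99yyyyyyyy → ycycycycyc99yyyyyyyyyy → (answer).

ycycycycycyc99yyyyyyyyyyyy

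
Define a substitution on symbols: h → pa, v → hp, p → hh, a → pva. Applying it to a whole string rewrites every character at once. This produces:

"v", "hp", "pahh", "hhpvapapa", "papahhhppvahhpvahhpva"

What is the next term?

hhpvahhpvapapapahhhhhppvapapahhhppvapapahhhppva

Applying the rule to each of the 21 symbols of papahhhppvahhpvahhpva gives the pieces hh pva hh pva pa pa pa hh hh hp pva pa pa hh hp pva pa pa hh hp pva, which concatenate to the answer.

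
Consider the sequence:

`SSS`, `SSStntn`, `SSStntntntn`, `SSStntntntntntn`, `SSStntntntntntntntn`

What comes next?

SSStntntntntntntntntntn

The strings grow by a fixed suffix tntn each time.
So the next term is SSStntntntntntntntn·tntn.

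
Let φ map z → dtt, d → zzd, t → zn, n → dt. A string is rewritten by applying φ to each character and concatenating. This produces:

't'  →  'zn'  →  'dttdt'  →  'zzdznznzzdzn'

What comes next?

Apply φ to zzdznznzzdzn symbol by symbol: z→dtt, z→dtt, d→zzd, z→dtt, n→dt, z→dtt, n→dt, z→dtt, z→dtt, d→zzd, z→dtt, n→dt; joined: dtt dtt zzd dtt dt dtt dt dtt dtt zzd dtt dt.

dttdttzzddttdtdttdtdttdttzzddttdt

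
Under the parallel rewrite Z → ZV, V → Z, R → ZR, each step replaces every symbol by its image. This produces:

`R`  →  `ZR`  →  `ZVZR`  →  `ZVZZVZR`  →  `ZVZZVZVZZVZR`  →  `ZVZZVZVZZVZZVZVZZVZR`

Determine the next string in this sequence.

ZVZZVZVZZVZZVZVZZVZVZZVZZVZVZZVZR

Replace each of the 20 characters of ZVZZVZVZZVZZVZVZZVZR in place — ZV Z ZV ZV Z ZV Z ZV ZV Z ZV ZV Z ZV Z ZV ZV Z ZV ZR — and concatenate.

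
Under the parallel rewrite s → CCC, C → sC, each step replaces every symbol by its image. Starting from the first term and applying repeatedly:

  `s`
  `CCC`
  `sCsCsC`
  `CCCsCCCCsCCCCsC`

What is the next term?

Replace each of the 15 characters of CCCsCCCCsCCCCsC in place — sC sC sC CCC sC sC sC sC CCC sC sC sC sC CCC sC — and concatenate.

sCsCsCCCCsCsCsCsCCCCsCsCsCsCCCCsC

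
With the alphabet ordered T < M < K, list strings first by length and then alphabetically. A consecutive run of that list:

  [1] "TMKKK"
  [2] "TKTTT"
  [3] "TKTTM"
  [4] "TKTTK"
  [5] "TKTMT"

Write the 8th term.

Continuing the enumeration 3 steps past TKTMT: TKTMT → TKTMM → TKTMK → (answer).

TKTKT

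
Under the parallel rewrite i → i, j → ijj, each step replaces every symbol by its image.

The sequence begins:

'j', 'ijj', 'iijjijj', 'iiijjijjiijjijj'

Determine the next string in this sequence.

Replace each of the 15 characters of iiijjijjiijjijj in place — i i i ijj ijj i ijj ijj i i ijj ijj i ijj ijj — and concatenate.

iiiijjijjiijjijjiiijjijjiijjijj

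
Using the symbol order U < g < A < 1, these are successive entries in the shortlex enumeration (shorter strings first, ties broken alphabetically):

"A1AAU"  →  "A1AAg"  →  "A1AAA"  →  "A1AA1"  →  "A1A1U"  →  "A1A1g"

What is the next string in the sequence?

A1A1A

Find the rightmost character of A1A1g below 1, bump it to the next letter, and reset everything to its right to U.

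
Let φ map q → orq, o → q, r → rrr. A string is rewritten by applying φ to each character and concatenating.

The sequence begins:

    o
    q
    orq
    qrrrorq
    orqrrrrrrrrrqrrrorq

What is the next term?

qrrrorqrrrrrrrrrrrrrrrrrrrrrrrrrrrorqrrrrrrrrrqrrrorq

Applying the rule to each of the 19 symbols of orqrrrrrrrrrqrrrorq gives the pieces q rrr orq rrr rrr rrr rrr rrr rrr rrr rrr rrr orq rrr rrr rrr q rrr orq, which concatenate to the answer.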